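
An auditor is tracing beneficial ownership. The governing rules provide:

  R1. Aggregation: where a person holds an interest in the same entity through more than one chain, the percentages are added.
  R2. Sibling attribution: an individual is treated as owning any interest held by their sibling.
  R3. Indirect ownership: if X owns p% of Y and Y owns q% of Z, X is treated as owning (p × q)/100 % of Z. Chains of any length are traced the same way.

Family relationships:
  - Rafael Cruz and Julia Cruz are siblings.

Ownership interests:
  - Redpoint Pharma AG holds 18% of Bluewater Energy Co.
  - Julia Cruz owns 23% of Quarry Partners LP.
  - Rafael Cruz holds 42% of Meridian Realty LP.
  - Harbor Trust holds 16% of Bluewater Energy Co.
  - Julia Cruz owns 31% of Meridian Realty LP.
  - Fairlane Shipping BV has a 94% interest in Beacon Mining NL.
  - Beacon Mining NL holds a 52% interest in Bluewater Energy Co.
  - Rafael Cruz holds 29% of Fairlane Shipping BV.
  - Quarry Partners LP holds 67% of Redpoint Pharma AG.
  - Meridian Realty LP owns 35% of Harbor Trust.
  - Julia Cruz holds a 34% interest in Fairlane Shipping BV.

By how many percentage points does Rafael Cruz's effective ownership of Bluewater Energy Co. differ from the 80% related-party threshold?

42.3438

By sibling attribution (R2), Rafael Cruz is treated as also owning Julia Cruz's interest in Meridian Realty LP, giving 42% + 31% = 73%.
By sibling attribution (R2), Rafael Cruz is treated as also owning Julia Cruz's interest in Fairlane Shipping BV, giving 29% + 34% = 63%.
By sibling attribution (R2), Rafael Cruz is treated as owning Julia Cruz's 23% interest in Quarry Partners LP.
Chain via Meridian Realty LP → Harbor Trust (R3): 73% × 35% × 16% = 4.088% of Bluewater Energy Co.
Chain via Fairlane Shipping BV → Beacon Mining NL (R3): 63% × 94% × 52% = 30.7944% of Bluewater Energy Co.
Chain via Quarry Partners LP → Redpoint Pharma AG (R3): 23% × 67% × 18% = 2.7738% of Bluewater Energy Co.
Aggregating (R1): 4.088% + 30.7944% + 2.7738% = 37.6562%.
37.6562% falls short of the 80% threshold by 42.3438 percentage points.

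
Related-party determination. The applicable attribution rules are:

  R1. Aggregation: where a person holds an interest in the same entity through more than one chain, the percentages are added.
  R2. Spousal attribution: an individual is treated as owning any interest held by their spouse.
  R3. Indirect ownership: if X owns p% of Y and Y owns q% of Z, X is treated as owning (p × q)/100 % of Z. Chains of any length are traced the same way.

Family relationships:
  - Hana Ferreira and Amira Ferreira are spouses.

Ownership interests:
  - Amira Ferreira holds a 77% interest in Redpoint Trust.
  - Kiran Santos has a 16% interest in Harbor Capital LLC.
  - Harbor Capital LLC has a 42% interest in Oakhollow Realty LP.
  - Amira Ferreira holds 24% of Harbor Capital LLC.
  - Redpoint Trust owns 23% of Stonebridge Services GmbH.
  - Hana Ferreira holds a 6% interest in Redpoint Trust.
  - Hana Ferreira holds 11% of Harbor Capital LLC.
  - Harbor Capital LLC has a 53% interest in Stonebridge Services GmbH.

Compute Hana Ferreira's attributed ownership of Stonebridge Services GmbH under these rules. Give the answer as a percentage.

By spousal attribution (R2), Hana Ferreira is treated as also owning Amira Ferreira's interest in Redpoint Trust, giving 6% + 77% = 83%.
By spousal attribution (R2), Hana Ferreira is treated as also owning Amira Ferreira's interest in Harbor Capital LLC, giving 11% + 24% = 35%.
Chain via Redpoint Trust (R3): 83% × 23% = 19.09% of Stonebridge Services GmbH.
Chain via Harbor Capital LLC (R3): 35% × 53% = 18.55% of Stonebridge Services GmbH.
Aggregating (R1): 19.09% + 18.55% = 37.64%.

37.64%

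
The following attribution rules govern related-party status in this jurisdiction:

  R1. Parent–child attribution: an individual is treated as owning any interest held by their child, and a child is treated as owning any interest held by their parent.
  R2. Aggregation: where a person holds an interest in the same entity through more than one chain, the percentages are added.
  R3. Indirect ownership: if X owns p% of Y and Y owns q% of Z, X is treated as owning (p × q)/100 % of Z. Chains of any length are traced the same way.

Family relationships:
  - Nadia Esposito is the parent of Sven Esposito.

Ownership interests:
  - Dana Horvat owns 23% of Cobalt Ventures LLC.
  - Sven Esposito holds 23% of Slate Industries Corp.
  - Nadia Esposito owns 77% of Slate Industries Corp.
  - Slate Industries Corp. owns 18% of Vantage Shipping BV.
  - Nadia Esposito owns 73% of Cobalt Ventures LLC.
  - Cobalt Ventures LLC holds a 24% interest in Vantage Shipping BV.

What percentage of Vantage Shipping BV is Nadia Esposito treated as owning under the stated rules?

By parent–child attribution (R1), Nadia Esposito is treated as also owning Sven Esposito's interest in Slate Industries Corp, giving 77% + 23% = 100%.
Chain via Cobalt Ventures LLC (R3): 73% × 24% = 17.52% of Vantage Shipping BV.
Chain via Slate Industries Corp. (R3): 100% × 18% = 18% of Vantage Shipping BV.
Aggregating (R2): 17.52% + 18% = 35.52%.

35.52%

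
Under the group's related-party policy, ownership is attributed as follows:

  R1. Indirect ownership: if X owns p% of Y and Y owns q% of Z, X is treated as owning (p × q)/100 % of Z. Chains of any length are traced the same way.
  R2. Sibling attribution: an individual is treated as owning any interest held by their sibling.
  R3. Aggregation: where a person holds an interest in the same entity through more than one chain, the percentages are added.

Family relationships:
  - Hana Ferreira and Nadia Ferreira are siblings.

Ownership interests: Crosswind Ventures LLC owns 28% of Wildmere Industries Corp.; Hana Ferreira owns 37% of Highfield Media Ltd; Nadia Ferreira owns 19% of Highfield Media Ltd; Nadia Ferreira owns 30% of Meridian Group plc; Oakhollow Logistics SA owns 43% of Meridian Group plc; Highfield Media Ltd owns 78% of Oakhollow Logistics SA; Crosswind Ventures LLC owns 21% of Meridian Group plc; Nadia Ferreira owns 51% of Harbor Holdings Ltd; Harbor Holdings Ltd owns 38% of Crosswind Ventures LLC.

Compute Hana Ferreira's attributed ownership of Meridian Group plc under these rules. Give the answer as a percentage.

52.8522%

By sibling attribution (R2), Hana Ferreira is treated as also owning Nadia Ferreira's interest in Highfield Media Ltd, giving 37% + 19% = 56%.
By sibling attribution (R2), Hana Ferreira is treated as owning Nadia Ferreira's 51% interest in Harbor Holdings Ltd.
By sibling attribution (R2), Hana Ferreira is treated as owning Nadia Ferreira's 30% interest in Meridian Group plc.
Chain via Highfield Media Ltd → Oakhollow Logistics SA (R1): 56% × 78% × 43% = 18.7824% of Meridian Group plc.
Chain via Harbor Holdings Ltd → Crosswind Ventures LLC (R1): 51% × 38% × 21% = 4.0698% of Meridian Group plc.
Direct interest in Meridian Group plc: 30%.
Aggregating (R3): 18.7824% + 4.0698% + 30% = 52.8522%.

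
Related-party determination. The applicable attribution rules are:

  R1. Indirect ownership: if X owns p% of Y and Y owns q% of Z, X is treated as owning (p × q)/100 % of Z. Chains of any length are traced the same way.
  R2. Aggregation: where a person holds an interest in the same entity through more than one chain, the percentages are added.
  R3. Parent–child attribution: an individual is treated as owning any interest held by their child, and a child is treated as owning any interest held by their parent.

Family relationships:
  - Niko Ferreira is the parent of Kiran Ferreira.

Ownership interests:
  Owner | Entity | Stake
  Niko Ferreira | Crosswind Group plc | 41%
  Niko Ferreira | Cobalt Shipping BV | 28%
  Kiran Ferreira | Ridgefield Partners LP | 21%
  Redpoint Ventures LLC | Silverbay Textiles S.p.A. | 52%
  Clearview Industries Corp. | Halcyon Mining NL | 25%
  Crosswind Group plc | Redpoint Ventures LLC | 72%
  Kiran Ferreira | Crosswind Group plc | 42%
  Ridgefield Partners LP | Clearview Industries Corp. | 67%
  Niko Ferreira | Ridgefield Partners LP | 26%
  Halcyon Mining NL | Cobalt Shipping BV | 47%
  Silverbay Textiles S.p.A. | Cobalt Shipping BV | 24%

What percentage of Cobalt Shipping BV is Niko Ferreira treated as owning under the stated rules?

39.158123%

By parent–child attribution (R3), Niko Ferreira is treated as also owning Kiran Ferreira's interest in Ridgefield Partners LP, giving 26% + 21% = 47%.
By parent–child attribution (R3), Niko Ferreira is treated as also owning Kiran Ferreira's interest in Crosswind Group plc, giving 41% + 42% = 83%.
Chain via Ridgefield Partners LP → Clearview Industries Corp. → Halcyon Mining NL (R1): 47% × 67% × 25% × 47% = 3.700075% of Cobalt Shipping BV.
Chain via Crosswind Group plc → Redpoint Ventures LLC → Silverbay Textiles S.p.A. (R1): 83% × 72% × 52% × 24% = 7.458048% of Cobalt Shipping BV.
Direct interest in Cobalt Shipping BV: 28%.
Aggregating (R2): 3.700075% + 7.458048% + 28% = 39.158123%.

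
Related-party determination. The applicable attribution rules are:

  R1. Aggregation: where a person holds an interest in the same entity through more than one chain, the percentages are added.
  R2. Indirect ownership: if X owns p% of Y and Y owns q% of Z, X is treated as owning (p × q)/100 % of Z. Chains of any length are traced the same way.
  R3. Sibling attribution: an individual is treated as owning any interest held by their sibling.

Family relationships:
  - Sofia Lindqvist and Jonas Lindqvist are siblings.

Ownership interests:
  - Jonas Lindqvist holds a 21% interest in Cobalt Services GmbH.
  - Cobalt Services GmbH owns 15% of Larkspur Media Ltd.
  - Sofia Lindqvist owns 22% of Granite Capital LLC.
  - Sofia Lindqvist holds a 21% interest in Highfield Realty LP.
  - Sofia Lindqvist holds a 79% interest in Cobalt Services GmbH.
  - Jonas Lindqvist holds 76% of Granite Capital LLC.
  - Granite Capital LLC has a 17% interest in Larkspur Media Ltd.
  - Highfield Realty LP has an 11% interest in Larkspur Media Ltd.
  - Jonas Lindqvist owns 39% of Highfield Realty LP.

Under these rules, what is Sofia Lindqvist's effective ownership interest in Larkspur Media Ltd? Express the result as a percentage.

By sibling attribution (R3), Sofia Lindqvist is treated as also owning Jonas Lindqvist's interest in Highfield Realty LP, giving 21% + 39% = 60%.
By sibling attribution (R3), Sofia Lindqvist is treated as also owning Jonas Lindqvist's interest in Cobalt Services GmbH, giving 79% + 21% = 100%.
By sibling attribution (R3), Sofia Lindqvist is treated as also owning Jonas Lindqvist's interest in Granite Capital LLC, giving 22% + 76% = 98%.
Chain via Highfield Realty LP (R2): 60% × 11% = 6.6% of Larkspur Media Ltd.
Chain via Cobalt Services GmbH (R2): 100% × 15% = 15% of Larkspur Media Ltd.
Chain via Granite Capital LLC (R2): 98% × 17% = 16.66% of Larkspur Media Ltd.
Aggregating (R1): 6.6% + 15% + 16.66% = 38.26%.

38.26%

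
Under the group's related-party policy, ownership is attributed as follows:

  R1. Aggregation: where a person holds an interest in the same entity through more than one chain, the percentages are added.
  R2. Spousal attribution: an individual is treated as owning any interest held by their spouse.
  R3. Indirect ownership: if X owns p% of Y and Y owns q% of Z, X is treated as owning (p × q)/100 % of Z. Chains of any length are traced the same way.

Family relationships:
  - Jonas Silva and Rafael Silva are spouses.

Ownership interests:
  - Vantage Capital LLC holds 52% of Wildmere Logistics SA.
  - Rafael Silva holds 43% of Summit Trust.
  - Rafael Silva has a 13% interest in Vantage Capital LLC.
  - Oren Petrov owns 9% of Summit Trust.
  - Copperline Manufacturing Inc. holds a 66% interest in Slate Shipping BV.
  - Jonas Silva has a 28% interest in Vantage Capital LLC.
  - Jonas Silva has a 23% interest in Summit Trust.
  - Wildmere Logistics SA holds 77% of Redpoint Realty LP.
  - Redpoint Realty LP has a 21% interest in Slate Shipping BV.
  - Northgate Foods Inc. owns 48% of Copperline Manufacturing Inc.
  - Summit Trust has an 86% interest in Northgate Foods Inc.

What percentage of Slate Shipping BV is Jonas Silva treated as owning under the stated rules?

21.429012%

By spousal attribution (R2), Jonas Silva is treated as also owning Rafael Silva's interest in Summit Trust, giving 23% + 43% = 66%.
By spousal attribution (R2), Jonas Silva is treated as also owning Rafael Silva's interest in Vantage Capital LLC, giving 28% + 13% = 41%.
Chain via Summit Trust → Northgate Foods Inc. → Copperline Manufacturing Inc. (R3): 66% × 86% × 48% × 66% = 17.981568% of Slate Shipping BV.
Chain via Vantage Capital LLC → Wildmere Logistics SA → Redpoint Realty LP (R3): 41% × 52% × 77% × 21% = 3.447444% of Slate Shipping BV.
Aggregating (R1): 17.981568% + 3.447444% = 21.429012%.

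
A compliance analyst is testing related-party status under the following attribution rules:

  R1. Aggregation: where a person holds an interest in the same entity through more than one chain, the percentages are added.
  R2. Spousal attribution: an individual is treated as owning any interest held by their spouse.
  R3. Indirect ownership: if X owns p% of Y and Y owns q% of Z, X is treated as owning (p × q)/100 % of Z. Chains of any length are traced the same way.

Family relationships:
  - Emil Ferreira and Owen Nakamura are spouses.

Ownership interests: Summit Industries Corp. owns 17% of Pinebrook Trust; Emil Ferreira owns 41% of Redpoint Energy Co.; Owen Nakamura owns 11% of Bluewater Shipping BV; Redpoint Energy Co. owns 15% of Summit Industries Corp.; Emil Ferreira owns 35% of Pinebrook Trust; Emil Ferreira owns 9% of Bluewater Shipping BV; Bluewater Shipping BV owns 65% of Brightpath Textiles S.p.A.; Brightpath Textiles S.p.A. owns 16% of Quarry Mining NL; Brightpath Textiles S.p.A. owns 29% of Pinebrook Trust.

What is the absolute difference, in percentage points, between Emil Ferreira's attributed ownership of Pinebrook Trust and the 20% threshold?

19.8155

By spousal attribution (R2), Emil Ferreira is treated as also owning Owen Nakamura's interest in Bluewater Shipping BV, giving 9% + 11% = 20%.
Chain via Redpoint Energy Co. → Summit Industries Corp. (R3): 41% × 15% × 17% = 1.0455% of Pinebrook Trust.
Chain via Bluewater Shipping BV → Brightpath Textiles S.p.A. (R3): 20% × 65% × 29% = 3.77% of Pinebrook Trust.
Direct interest in Pinebrook Trust: 35%.
Aggregating (R1): 1.0455% + 3.77% + 35% = 39.8155%.
39.8155% exceeds the 20% threshold by 19.8155 percentage points.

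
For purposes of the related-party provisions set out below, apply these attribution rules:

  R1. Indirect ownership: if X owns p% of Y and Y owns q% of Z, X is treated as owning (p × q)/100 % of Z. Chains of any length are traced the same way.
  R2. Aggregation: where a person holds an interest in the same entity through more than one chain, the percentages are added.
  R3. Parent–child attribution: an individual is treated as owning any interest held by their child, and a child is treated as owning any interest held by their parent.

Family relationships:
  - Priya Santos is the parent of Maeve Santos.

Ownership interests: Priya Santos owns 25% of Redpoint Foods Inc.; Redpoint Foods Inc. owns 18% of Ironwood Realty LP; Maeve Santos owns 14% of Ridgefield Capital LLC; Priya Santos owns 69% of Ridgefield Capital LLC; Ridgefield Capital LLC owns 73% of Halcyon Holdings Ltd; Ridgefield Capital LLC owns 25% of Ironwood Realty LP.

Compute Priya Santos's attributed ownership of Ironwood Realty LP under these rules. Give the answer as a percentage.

By parent–child attribution (R3), Priya Santos is treated as also owning Maeve Santos's interest in Ridgefield Capital LLC, giving 69% + 14% = 83%.
Chain via Redpoint Foods Inc. (R1): 25% × 18% = 4.5% of Ironwood Realty LP.
Chain via Ridgefield Capital LLC (R1): 83% × 25% = 20.75% of Ironwood Realty LP.
Aggregating (R2): 4.5% + 20.75% = 25.25%.

25.25%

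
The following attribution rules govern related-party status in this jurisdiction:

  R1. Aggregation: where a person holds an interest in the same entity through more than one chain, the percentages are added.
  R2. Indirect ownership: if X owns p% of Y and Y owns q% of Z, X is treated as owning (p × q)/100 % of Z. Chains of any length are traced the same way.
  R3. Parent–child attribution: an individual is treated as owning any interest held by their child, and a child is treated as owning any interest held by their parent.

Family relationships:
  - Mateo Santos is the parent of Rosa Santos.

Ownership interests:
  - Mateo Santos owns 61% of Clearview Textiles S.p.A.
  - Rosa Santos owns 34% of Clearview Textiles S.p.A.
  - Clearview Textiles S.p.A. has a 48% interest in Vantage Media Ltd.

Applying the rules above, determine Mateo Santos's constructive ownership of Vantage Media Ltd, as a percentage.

45.6%

By parent–child attribution (R3), Mateo Santos is treated as also owning Rosa Santos's interest in Clearview Textiles S.p.A, giving 61% + 34% = 95%.
Chain via Clearview Textiles S.p.A. (R2): 95% × 48% = 45.6% of Vantage Media Ltd.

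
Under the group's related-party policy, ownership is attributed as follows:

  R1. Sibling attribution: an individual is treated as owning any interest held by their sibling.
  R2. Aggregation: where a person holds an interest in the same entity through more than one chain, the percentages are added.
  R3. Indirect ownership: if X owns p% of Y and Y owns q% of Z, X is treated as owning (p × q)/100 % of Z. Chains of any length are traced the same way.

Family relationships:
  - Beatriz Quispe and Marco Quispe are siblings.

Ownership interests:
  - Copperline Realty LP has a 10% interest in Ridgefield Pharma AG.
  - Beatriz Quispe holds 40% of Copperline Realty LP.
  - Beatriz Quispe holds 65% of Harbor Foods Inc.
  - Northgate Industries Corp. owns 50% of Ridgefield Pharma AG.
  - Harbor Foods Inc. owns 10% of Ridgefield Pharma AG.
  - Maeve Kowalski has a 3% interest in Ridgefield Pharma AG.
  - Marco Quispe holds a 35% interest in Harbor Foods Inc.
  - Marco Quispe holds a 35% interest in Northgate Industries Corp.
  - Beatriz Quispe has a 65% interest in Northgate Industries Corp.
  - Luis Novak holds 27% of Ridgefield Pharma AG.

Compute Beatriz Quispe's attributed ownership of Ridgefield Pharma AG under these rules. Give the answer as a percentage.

64%

By sibling attribution (R1), Beatriz Quispe is treated as also owning Marco Quispe's interest in Northgate Industries Corp, giving 65% + 35% = 100%.
By sibling attribution (R1), Beatriz Quispe is treated as also owning Marco Quispe's interest in Harbor Foods Inc, giving 65% + 35% = 100%.
Chain via Copperline Realty LP (R3): 40% × 10% = 4% of Ridgefield Pharma AG.
Chain via Northgate Industries Corp. (R3): 100% × 50% = 50% of Ridgefield Pharma AG.
Chain via Harbor Foods Inc. (R3): 100% × 10% = 10% of Ridgefield Pharma AG.
Aggregating (R2): 4% + 50% + 10% = 64%.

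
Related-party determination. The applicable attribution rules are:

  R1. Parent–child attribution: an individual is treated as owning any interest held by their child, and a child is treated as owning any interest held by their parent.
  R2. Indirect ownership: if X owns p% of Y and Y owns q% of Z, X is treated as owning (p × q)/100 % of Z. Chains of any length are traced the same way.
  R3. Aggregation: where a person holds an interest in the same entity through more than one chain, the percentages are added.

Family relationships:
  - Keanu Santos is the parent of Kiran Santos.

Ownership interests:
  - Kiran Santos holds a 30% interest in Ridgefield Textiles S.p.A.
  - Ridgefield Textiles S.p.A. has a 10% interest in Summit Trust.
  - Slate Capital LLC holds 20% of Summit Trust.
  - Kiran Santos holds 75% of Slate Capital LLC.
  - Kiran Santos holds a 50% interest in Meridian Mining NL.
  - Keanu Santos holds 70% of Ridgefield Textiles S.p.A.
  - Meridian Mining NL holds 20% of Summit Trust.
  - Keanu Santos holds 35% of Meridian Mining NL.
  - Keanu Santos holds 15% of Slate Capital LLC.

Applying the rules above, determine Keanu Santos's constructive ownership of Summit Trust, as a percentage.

By parent–child attribution (R1), Keanu Santos is treated as also owning Kiran Santos's interest in Meridian Mining NL, giving 35% + 50% = 85%.
By parent–child attribution (R1), Keanu Santos is treated as also owning Kiran Santos's interest in Ridgefield Textiles S.p.A, giving 70% + 30% = 100%.
By parent–child attribution (R1), Keanu Santos is treated as also owning Kiran Santos's interest in Slate Capital LLC, giving 15% + 75% = 90%.
Chain via Meridian Mining NL (R2): 85% × 20% = 17% of Summit Trust.
Chain via Ridgefield Textiles S.p.A. (R2): 100% × 10% = 10% of Summit Trust.
Chain via Slate Capital LLC (R2): 90% × 20% = 18% of Summit Trust.
Aggregating (R3): 17% + 10% + 18% = 45%.

45%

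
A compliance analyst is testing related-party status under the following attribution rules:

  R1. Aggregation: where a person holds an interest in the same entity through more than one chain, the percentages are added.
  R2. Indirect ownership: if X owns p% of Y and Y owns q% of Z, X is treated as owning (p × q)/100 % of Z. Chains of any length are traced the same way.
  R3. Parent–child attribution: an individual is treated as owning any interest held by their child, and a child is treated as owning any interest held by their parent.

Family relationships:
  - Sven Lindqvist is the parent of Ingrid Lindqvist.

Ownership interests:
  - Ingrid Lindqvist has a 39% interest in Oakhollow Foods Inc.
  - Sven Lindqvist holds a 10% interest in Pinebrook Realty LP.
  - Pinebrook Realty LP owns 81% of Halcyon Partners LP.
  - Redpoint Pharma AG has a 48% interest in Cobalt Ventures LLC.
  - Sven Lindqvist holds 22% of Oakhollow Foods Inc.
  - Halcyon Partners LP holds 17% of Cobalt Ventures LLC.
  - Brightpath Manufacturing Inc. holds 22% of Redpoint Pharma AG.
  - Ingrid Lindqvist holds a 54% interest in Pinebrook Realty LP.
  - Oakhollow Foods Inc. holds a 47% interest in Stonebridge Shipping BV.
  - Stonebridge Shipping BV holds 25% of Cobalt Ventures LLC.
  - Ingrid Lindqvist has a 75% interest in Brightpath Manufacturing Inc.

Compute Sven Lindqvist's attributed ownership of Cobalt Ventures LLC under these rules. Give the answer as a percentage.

By parent–child attribution (R3), Sven Lindqvist is treated as also owning Ingrid Lindqvist's interest in Oakhollow Foods Inc, giving 22% + 39% = 61%.
By parent–child attribution (R3), Sven Lindqvist is treated as also owning Ingrid Lindqvist's interest in Pinebrook Realty LP, giving 10% + 54% = 64%.
By parent–child attribution (R3), Sven Lindqvist is treated as owning Ingrid Lindqvist's 75% interest in Brightpath Manufacturing Inc.
Chain via Oakhollow Foods Inc. → Stonebridge Shipping BV (R2): 61% × 47% × 25% = 7.1675% of Cobalt Ventures LLC.
Chain via Pinebrook Realty LP → Halcyon Partners LP (R2): 64% × 81% × 17% = 8.8128% of Cobalt Ventures LLC.
Chain via Brightpath Manufacturing Inc. → Redpoint Pharma AG (R2): 75% × 22% × 48% = 7.92% of Cobalt Ventures LLC.
Aggregating (R1): 7.1675% + 8.8128% + 7.92% = 23.9003%.

23.9003%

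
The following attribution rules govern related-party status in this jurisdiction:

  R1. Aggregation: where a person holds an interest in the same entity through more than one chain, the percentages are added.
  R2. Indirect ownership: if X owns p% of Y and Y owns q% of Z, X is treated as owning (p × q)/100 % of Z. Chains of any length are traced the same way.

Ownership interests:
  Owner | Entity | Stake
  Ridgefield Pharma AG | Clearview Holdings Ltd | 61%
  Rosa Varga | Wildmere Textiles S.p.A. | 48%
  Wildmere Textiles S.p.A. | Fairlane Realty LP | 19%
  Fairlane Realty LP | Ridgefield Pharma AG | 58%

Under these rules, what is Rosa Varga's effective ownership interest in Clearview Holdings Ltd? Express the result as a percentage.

Chain via Wildmere Textiles S.p.A. → Fairlane Realty LP → Ridgefield Pharma AG (R2): 48% × 19% × 58% × 61% = 3.226656% of Clearview Holdings Ltd.

3.226656%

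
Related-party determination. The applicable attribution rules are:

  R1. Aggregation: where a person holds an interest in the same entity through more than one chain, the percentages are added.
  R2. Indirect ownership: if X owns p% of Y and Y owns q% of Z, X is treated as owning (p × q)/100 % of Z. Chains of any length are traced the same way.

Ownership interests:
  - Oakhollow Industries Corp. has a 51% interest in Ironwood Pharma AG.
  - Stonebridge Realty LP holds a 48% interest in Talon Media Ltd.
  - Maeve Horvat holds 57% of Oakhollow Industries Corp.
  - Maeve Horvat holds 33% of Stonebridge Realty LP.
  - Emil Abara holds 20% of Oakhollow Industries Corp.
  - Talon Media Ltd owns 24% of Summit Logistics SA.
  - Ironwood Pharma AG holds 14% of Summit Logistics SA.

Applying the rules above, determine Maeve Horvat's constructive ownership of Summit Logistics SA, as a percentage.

7.8714%

Chain via Oakhollow Industries Corp. → Ironwood Pharma AG (R2): 57% × 51% × 14% = 4.0698% of Summit Logistics SA.
Chain via Stonebridge Realty LP → Talon Media Ltd (R2): 33% × 48% × 24% = 3.8016% of Summit Logistics SA.
Aggregating (R1): 4.0698% + 3.8016% = 7.8714%.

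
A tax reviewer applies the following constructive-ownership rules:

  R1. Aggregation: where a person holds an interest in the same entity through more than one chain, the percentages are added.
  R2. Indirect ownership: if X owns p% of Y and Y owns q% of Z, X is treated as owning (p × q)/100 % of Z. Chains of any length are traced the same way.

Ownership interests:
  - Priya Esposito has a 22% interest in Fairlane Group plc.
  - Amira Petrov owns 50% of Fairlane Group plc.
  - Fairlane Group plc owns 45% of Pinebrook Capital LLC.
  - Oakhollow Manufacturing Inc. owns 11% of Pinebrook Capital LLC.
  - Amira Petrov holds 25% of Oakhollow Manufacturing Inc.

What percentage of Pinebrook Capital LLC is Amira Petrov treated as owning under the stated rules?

Chain via Oakhollow Manufacturing Inc. (R2): 25% × 11% = 2.75% of Pinebrook Capital LLC.
Chain via Fairlane Group plc (R2): 50% × 45% = 22.5% of Pinebrook Capital LLC.
Aggregating (R1): 2.75% + 22.5% = 25.25%.

25.25%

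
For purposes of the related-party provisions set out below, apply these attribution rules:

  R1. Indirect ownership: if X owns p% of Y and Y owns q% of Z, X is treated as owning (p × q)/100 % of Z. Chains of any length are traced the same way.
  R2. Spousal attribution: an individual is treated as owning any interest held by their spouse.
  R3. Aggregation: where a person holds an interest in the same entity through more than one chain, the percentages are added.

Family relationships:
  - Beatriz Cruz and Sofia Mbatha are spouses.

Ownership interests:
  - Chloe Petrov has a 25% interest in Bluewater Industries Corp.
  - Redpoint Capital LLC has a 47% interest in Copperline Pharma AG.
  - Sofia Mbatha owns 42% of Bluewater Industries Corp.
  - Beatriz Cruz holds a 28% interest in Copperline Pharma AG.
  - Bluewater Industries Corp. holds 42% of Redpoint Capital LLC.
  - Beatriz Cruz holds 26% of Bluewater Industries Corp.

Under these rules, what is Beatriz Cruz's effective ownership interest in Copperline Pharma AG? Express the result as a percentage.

By spousal attribution (R2), Beatriz Cruz is treated as also owning Sofia Mbatha's interest in Bluewater Industries Corp, giving 26% + 42% = 68%.
Chain via Bluewater Industries Corp. → Redpoint Capital LLC (R1): 68% × 42% × 47% = 13.4232% of Copperline Pharma AG.
Direct interest in Copperline Pharma AG: 28%.
Aggregating (R3): 13.4232% + 28% = 41.4232%.

41.4232%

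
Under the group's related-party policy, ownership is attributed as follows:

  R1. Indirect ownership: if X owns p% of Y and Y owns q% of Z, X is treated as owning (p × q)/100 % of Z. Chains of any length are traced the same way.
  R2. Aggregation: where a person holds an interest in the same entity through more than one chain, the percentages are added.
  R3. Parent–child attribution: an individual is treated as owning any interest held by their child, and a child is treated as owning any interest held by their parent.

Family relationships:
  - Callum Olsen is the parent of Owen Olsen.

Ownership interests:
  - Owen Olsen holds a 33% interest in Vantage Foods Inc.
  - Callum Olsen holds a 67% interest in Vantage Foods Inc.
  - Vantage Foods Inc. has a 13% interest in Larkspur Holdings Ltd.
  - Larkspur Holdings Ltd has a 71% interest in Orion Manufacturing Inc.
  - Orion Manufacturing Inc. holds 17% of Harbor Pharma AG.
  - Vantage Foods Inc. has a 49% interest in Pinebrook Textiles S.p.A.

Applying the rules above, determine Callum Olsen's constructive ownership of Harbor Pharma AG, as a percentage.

1.5691%

By parent–child attribution (R3), Callum Olsen is treated as also owning Owen Olsen's interest in Vantage Foods Inc, giving 67% + 33% = 100%.
Chain via Vantage Foods Inc. → Larkspur Holdings Ltd → Orion Manufacturing Inc. (R1): 100% × 13% × 71% × 17% = 1.5691% of Harbor Pharma AG.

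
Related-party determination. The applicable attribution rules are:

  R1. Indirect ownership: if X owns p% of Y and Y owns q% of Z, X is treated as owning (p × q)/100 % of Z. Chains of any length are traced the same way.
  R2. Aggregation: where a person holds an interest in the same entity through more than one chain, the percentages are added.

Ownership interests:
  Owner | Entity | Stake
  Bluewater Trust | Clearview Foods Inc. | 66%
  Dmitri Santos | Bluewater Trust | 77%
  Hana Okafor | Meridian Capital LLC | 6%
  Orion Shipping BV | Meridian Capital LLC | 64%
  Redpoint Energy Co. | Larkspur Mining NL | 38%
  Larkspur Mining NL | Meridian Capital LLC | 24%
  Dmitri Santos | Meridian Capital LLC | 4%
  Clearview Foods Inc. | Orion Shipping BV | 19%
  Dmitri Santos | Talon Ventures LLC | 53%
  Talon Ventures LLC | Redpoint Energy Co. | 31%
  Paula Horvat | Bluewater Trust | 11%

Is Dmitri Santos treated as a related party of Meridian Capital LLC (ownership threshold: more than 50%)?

Chain via Talon Ventures LLC → Redpoint Energy Co. → Larkspur Mining NL (R1): 53% × 31% × 38% × 24% = 1.498416% of Meridian Capital LLC.
Chain via Bluewater Trust → Clearview Foods Inc. → Orion Shipping BV (R1): 77% × 66% × 19% × 64% = 6.179712% of Meridian Capital LLC.
Direct interest in Meridian Capital LLC: 4%.
Aggregating (R2): 1.498416% + 6.179712% + 4% = 11.678128%.
11.678128% does not exceed the 50% threshold, so Dmitri is not a related party to Meridian Capital LLC.

No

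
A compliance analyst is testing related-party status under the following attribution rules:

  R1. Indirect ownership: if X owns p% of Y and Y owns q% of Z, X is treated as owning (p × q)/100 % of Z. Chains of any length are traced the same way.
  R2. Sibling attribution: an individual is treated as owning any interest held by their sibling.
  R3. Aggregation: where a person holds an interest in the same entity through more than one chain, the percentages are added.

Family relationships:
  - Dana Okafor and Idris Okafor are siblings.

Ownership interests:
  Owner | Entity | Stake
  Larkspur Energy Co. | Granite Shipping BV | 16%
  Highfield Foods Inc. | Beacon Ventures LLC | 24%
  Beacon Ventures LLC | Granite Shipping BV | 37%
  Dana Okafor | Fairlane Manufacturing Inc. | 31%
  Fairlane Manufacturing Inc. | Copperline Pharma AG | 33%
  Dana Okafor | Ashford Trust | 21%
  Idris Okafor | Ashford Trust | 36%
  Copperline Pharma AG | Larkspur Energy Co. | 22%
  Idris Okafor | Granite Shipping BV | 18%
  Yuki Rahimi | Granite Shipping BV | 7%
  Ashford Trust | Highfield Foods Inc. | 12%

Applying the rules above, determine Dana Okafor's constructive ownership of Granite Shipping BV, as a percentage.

By sibling attribution (R2), Dana Okafor is treated as also owning Idris Okafor's interest in Ashford Trust, giving 21% + 36% = 57%.
By sibling attribution (R2), Dana Okafor is treated as owning Idris Okafor's 18% interest in Granite Shipping BV.
Chain via Fairlane Manufacturing Inc. → Copperline Pharma AG → Larkspur Energy Co. (R1): 31% × 33% × 22% × 16% = 0.360096% of Granite Shipping BV.
Chain via Ashford Trust → Highfield Foods Inc. → Beacon Ventures LLC (R1): 57% × 12% × 24% × 37% = 0.607392% of Granite Shipping BV.
Direct interest in Granite Shipping BV: 18%.
Aggregating (R3): 0.360096% + 0.607392% + 18% = 18.967488%.

18.967488%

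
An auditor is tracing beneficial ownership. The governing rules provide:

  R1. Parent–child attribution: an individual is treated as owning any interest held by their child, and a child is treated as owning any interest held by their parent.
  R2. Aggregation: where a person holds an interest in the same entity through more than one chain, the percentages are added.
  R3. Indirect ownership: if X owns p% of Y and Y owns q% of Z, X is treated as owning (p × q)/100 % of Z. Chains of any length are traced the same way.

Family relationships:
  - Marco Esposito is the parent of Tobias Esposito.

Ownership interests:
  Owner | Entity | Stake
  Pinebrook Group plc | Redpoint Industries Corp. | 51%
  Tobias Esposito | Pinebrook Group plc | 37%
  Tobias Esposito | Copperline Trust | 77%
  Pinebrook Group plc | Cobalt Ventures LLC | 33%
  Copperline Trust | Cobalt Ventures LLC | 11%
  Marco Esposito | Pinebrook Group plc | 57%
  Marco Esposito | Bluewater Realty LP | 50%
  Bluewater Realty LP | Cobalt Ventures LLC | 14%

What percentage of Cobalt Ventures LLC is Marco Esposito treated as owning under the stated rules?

46.49%

By parent–child attribution (R1), Marco Esposito is treated as also owning Tobias Esposito's interest in Pinebrook Group plc, giving 57% + 37% = 94%.
By parent–child attribution (R1), Marco Esposito is treated as owning Tobias Esposito's 77% interest in Copperline Trust.
Chain via Pinebrook Group plc (R3): 94% × 33% = 31.02% of Cobalt Ventures LLC.
Chain via Bluewater Realty LP (R3): 50% × 14% = 7% of Cobalt Ventures LLC.
Chain via Copperline Trust (R3): 77% × 11% = 8.47% of Cobalt Ventures LLC.
Aggregating (R2): 31.02% + 7% + 8.47% = 46.49%.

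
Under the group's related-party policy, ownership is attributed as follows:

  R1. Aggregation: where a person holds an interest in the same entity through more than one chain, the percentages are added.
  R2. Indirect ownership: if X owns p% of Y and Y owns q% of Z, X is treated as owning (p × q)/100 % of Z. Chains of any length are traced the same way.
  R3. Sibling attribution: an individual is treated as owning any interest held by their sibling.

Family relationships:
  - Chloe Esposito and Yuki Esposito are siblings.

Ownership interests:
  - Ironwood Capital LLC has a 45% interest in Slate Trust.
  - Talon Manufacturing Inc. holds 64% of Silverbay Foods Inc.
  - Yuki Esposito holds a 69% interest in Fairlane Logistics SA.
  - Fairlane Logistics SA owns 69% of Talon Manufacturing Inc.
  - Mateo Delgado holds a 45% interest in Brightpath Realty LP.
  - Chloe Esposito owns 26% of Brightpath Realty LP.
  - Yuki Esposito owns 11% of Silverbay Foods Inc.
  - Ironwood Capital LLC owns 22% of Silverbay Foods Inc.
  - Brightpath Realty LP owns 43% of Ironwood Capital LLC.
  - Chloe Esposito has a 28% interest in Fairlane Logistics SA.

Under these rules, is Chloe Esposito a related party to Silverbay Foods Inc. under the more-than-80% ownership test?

No

By sibling attribution (R3), Chloe Esposito is treated as also owning Yuki Esposito's interest in Fairlane Logistics SA, giving 28% + 69% = 97%.
By sibling attribution (R3), Chloe Esposito is treated as owning Yuki Esposito's 11% interest in Silverbay Foods Inc.
Chain via Fairlane Logistics SA → Talon Manufacturing Inc. (R2): 97% × 69% × 64% = 42.8352% of Silverbay Foods Inc.
Chain via Brightpath Realty LP → Ironwood Capital LLC (R2): 26% × 43% × 22% = 2.4596% of Silverbay Foods Inc.
Direct interest in Silverbay Foods Inc: 11%.
Aggregating (R1): 42.8352% + 2.4596% + 11% = 56.2948%.
56.2948% does not exceed the 80% threshold, so Chloe is not a related party to Silverbay Foods Inc.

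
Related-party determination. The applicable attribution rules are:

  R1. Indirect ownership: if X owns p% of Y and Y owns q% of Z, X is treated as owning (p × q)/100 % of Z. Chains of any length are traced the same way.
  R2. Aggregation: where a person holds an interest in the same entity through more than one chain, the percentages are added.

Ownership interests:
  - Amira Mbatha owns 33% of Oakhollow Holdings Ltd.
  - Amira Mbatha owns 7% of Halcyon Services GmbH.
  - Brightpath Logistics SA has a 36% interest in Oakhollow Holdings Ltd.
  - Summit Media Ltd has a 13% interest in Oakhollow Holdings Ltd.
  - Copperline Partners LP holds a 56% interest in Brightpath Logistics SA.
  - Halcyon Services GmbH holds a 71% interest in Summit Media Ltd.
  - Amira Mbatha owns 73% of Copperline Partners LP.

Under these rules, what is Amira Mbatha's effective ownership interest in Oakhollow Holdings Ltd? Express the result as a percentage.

48.3629%

Chain via Halcyon Services GmbH → Summit Media Ltd (R1): 7% × 71% × 13% = 0.6461% of Oakhollow Holdings Ltd.
Chain via Copperline Partners LP → Brightpath Logistics SA (R1): 73% × 56% × 36% = 14.7168% of Oakhollow Holdings Ltd.
Direct interest in Oakhollow Holdings Ltd: 33%.
Aggregating (R2): 0.6461% + 14.7168% + 33% = 48.3629%.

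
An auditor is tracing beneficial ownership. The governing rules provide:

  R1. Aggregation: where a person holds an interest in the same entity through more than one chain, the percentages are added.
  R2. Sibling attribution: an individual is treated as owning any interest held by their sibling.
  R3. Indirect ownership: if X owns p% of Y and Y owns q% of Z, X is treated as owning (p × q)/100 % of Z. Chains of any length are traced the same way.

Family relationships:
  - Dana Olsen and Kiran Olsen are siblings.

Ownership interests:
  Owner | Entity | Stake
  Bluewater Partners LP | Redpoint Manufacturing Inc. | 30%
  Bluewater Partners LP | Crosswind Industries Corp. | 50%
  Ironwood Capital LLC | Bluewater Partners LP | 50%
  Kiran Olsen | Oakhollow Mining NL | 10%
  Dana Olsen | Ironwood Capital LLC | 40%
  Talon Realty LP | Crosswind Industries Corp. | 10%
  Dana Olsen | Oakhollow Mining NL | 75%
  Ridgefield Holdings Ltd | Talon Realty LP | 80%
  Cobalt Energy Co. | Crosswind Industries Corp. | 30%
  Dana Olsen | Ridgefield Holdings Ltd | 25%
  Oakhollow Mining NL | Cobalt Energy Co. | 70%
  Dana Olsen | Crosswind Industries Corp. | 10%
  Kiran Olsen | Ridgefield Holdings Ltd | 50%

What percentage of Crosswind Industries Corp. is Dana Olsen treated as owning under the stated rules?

43.85%

By sibling attribution (R2), Dana Olsen is treated as also owning Kiran Olsen's interest in Oakhollow Mining NL, giving 75% + 10% = 85%.
By sibling attribution (R2), Dana Olsen is treated as also owning Kiran Olsen's interest in Ridgefield Holdings Ltd, giving 25% + 50% = 75%.
Chain via Ironwood Capital LLC → Bluewater Partners LP (R3): 40% × 50% × 50% = 10% of Crosswind Industries Corp.
Chain via Oakhollow Mining NL → Cobalt Energy Co. (R3): 85% × 70% × 30% = 17.85% of Crosswind Industries Corp.
Chain via Ridgefield Holdings Ltd → Talon Realty LP (R3): 75% × 80% × 10% = 6% of Crosswind Industries Corp.
Direct interest in Crosswind Industries Corp: 10%.
Aggregating (R1): 10% + 17.85% + 6% + 10% = 43.85%.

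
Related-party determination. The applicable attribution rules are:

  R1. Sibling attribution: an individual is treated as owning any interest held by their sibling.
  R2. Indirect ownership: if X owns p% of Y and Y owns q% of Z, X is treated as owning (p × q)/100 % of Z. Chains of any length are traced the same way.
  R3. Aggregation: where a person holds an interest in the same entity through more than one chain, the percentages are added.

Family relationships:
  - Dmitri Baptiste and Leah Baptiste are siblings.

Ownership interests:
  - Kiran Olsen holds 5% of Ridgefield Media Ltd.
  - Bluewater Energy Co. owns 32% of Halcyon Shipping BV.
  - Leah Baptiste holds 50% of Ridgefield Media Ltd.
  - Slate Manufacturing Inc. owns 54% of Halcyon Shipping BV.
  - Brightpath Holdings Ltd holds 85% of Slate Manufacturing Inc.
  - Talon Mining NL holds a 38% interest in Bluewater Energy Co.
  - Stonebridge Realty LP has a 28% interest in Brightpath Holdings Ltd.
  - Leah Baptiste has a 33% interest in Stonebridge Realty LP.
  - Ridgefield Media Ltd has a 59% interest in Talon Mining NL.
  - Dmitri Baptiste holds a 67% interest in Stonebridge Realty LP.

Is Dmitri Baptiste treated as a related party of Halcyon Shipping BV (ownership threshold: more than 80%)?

No

By sibling attribution (R1), Dmitri Baptiste is treated as also owning Leah Baptiste's interest in Stonebridge Realty LP, giving 67% + 33% = 100%.
By sibling attribution (R1), Dmitri Baptiste is treated as owning Leah Baptiste's 50% interest in Ridgefield Media Ltd.
Chain via Stonebridge Realty LP → Brightpath Holdings Ltd → Slate Manufacturing Inc. (R2): 100% × 28% × 85% × 54% = 12.852% of Halcyon Shipping BV.
Chain via Ridgefield Media Ltd → Talon Mining NL → Bluewater Energy Co. (R2): 50% × 59% × 38% × 32% = 3.5872% of Halcyon Shipping BV.
Aggregating (R3): 12.852% + 3.5872% = 16.4392%.
16.4392% does not exceed the 80% threshold, so Dmitri is not a related party to Halcyon Shipping BV.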